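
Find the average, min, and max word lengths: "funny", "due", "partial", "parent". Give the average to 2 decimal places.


Lengths: "funny"=5, "due"=3, "partial"=7, "parent"=6
Sum = 21, Count = 4
Average = 21/4 = 5.25
= avg=5.25, min=3, max=7


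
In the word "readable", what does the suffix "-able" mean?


Suffix: -able
Example: readable = read + -able
Meaning = capable of


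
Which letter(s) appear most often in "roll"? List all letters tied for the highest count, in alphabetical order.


Word: "roll"
Letter counts:
  'l': 2
  'o': 1
  'r': 1
Maximum count = 2
Most frequent = 'l' (2 times each)


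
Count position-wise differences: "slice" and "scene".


Comparing character by character (same length = 5):
  Pos 0: 's' vs 's' =
  Pos 1: 'l' vs 'c' !=
  Pos 2: 'i' vs 'e' !=
  Pos 3: 'c' vs 'n' !=
  Pos 4: 'e' vs 'e' =
Hamming distance = 3


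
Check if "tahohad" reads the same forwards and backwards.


Word: "tahohad"
Reversed: "dahohat"
Forward == Backward? tahohad != dahohat
Palindrome = No


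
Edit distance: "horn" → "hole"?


Word 1: "horn" (length 4)
Word 2: "hole" (length 4)
One optimal edit sequence (insert/delete/substitute each cost 1):
  1. keep 'h'
  2. keep 'o'
  3. substitute 'r' -> 'l'  (+1)
  4. substitute 'n' -> 'e'  (+1)
Total edit operations: 2
Edit distance = 2


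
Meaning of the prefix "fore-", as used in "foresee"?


Prefix: fore-
As in: foresee -> fore- + see
Meaning = before


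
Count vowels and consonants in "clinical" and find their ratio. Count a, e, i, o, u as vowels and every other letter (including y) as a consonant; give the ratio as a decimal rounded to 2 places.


Word: "clinical"
Vowels (a,e,i,o,u): 3
Consonants: 5
Ratio = 3/5
= 0.60


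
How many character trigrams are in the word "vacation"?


Word: "vacation" (length 8)
Number of 3-grams = length - 3 + 1 = 8 - 3 + 1
= 6


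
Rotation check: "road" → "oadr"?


Word: "road", Candidate: "oadr"
Method: check if candidate is substring of word+word
"roadroad" contains "oadr"? Yes
Is rotation = Yes


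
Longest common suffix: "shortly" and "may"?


Word 1: "shortly"
Word 2: "may"
Comparing from end:
  Pos -1: 'y' == 'y'
  Pos -2: 'l' != 'a' (stop)
LCS = "y" (length 1)


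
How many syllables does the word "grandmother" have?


Word: "grandmother"
Syllable breakdown: grand | moth | er
Counting: 3 parts
= 3 syllables


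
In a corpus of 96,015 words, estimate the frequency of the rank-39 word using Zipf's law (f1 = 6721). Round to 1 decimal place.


Zipf's law: f(r) = f(1) / r
f(1) = 6721
f(39) = 6721 / 39
= 172.3 occurrences


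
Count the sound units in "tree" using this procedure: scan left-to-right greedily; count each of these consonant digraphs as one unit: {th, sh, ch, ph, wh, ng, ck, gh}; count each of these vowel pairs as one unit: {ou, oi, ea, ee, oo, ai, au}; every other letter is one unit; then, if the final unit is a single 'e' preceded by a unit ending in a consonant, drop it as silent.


Word: "tree" (4 letters)
Left-to-right scan:
  [1] 't' (letter)
  [2] 'r' (letter)
  [3] 'ee' (vowel-pair)
Units from scan: 3
Sound units = 3 units


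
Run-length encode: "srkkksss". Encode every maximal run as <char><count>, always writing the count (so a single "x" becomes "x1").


String: "srkkksss"
Scanning for consecutive runs:
  's' x 1
  'r' x 1
  'k' x 3
  's' x 3
RLE = "s1r1k3s3"


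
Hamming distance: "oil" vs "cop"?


Comparing character by character (same length = 3):
  Pos 0: 'o' vs 'c' !=
  Pos 1: 'i' vs 'o' !=
  Pos 2: 'l' vs 'p' !=
Hamming distance = 3


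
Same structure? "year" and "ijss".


Pattern of "year": [0, 1, 2, 3]
Pattern of "ijss": [0, 1, 2, 2]
Patterns do not match
Same pattern = No


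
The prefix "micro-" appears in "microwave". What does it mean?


Prefix: micro-
Example: microwave (micro- + wave)
Meaning = small


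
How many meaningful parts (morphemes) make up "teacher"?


Word: "teacher"
Morphemes: teach / -er
Each morpheme carries meaning
= 2 morphemes


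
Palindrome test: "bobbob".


Word: "bobbob"
Reversed: "bobbob"
Forward == Backward? bobbob == bobbob
Palindrome = Yes


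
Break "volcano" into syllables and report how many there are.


Word: "volcano"
Syllable breakdown: vol · ca · no
Counting: 3 parts
= 3 syllables


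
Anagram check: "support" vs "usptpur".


Word 1: "support" → sorted: opprstu
Word 2: "usptpur" → sorted: pprstuu
Same letters? opprstu != pprstuu
Anagram = No


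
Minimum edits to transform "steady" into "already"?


Word 1: "steady" (length 6)
Word 2: "already" (length 7)
One optimal edit sequence (insert/delete/substitute each cost 1):
  1. insert 'a'  (+1)
  2. substitute 's' -> 'l'  (+1)
  3. substitute 't' -> 'r'  (+1)
  4. keep 'e'
  5. keep 'a'
  6. keep 'd'
  7. keep 'y'
Total edit operations: 3
Edit distance = 3


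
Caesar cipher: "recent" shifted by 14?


Word: "recent"
Shift: 14
Each letter → (letter + shift) mod 26:
  'r' (17) + 14 = 5 → 'f'
  'e' (4) + 14 = 18 → 's'
  'c' (2) + 14 = 16 → 'q'
  'e' (4) + 14 = 18 → 's'
  'n' (13) + 14 = 1 → 'b'
  't' (19) + 14 = 7 → 'h'
Result = "fsqsbh"


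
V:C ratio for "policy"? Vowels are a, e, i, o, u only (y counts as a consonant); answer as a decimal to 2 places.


Word: "policy"
Vowels (a,e,i,o,u): 2
Consonants: 4
Ratio = 2/4
= 0.50


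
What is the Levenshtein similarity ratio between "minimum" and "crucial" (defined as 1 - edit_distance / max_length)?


Word 1: "minimum" (length 7)
Word 2: "crucial" (length 7)
One optimal edit sequence:
  1. substitute 'm' -> 'c'  (+1)
  2. substitute 'i' -> 'r'  (+1)
  3. substitute 'n' -> 'u'  (+1)
  4. substitute 'i' -> 'c'  (+1)
  5. substitute 'm' -> 'i'  (+1)
  6. substitute 'u' -> 'a'  (+1)
  7. substitute 'm' -> 'l'  (+1)
Edit distance = 7
Max length = max(7, 7) = 7
Similarity = 1 - 7/7
= 0.0000


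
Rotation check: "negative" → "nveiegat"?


Word: "negative", Candidate: "nveiegat"
Method: check if candidate is substring of word+word
"negativenegative" contains "nveiegat"? No
Is rotation = No


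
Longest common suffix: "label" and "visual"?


Word 1: "label"
Word 2: "visual"
Comparing from end:
  Pos -1: 'l' == 'l'
  Pos -2: 'e' != 'a' (stop)
LCS = "l" (length 1)


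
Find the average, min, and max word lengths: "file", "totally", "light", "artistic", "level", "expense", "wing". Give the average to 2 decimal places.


Lengths: "file"=4, "totally"=7, "light"=5, "artistic"=8, "level"=5, "expense"=7, "wing"=4
Sum = 40, Count = 7
Average = 40/7 = 5.71
= avg=5.71, min=4, max=8


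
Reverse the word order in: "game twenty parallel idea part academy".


Original: "game twenty parallel idea part academy"
Words (1..n): game | twenty | parallel | idea | part | academy
Reversed (n..1): academy | part | idea | parallel | twenty | game
Result = "academy part idea parallel twenty game"


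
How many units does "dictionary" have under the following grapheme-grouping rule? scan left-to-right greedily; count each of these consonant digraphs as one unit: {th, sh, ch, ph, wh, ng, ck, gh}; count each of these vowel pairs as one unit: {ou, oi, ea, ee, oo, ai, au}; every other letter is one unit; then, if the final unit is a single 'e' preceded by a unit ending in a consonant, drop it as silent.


Word: "dictionary" (10 letters)
Left-to-right scan:
  1. 'd' (letter)
  2. 'i' (letter)
  3. 'c' (letter)
  4. 't' (letter)
  5. 'i' (letter)
  6. 'o' (letter)
  7. 'n' (letter)
  8. 'a' (letter)
  9. 'r' (letter)
  10. 'y' (letter)
Units from scan: 10
Sound units = 10 units


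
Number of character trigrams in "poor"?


Word: "poor" (length 4)
Number of 3-grams = length - 3 + 1 = 4 - 3 + 1
= 2


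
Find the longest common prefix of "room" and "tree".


Word 1: "room"
Word 2: "tree"
Comparing from start:
  Pos 0: 'r' != 't' (stop)
LCP = "" (length 0)


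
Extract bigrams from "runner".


Word: "runner" (length 6)
Number of bigrams = 6 - 2 + 1 = 5
  Position 0: "ru"
  Position 1: "un"
  Position 2: "nn"
  Position 3: "ne"
  Position 4: "er"
Bigrams = "ru", "un", "nn", "ne", "er"


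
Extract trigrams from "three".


Word: "three" (length 5)
Number of trigrams = 5 - 3 + 1 = 3
  Position 0: "thr"
  Position 1: "hre"
  Position 2: "ree"
Trigrams = "thr", "hre", "ree"


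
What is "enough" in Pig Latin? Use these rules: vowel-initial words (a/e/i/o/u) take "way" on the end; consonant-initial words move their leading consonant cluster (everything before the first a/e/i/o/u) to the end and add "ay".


Word: "enough"
Starts with vowel → add 'way'
Pig Latin = "enoughway"


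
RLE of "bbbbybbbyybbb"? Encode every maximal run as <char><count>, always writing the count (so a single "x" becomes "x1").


String: "bbbbybbbyybbb"
Scanning for consecutive runs:
  'b' x 4
  'y' x 1
  'b' x 3
  'y' x 2
  'b' x 3
RLE = "b4y1b3y2b3"


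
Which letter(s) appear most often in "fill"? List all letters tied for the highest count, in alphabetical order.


Word: "fill"
Letter counts:
  'f': 1
  'i': 1
  'l': 2
Maximum count = 2
Most frequent = 'l' (2 times each)


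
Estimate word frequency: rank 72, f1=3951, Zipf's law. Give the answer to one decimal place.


Zipf's law: f(r) = f(1) / r
f(1) = 3951
f(72) = 3951 / 72
= 54.9 occurrences


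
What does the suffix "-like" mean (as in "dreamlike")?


Suffix: -like
Example: dreamlike (dream + -like)
Meaning = resembling


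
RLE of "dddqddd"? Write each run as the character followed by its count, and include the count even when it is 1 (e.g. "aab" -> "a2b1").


String: "dddqddd"
Scanning for consecutive runs:
  'd' x 3
  'q' x 1
  'd' x 3
RLE = "d3q1d3"


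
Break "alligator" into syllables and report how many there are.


Word: "alligator"
Syllable breakdown: al | li | ga | tor
Counting: 4 parts
= 4 syllables


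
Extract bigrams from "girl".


Word: "girl" (length 4)
Number of bigrams = 4 - 2 + 1 = 3
  Position 0: "gi"
  Position 1: "ir"
  Position 2: "rl"
Bigrams = "gi", "ir", "rl"


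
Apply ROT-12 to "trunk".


Word: "trunk"
Shift: 12
Each letter → (letter + shift) mod 26:
  't' (19) + 12 = 5 → 'f'
  'r' (17) + 12 = 3 → 'd'
  'u' (20) + 12 = 6 → 'g'
  'n' (13) + 12 = 25 → 'z'
  'k' (10) + 12 = 22 → 'w'
Result = "fdgzw"


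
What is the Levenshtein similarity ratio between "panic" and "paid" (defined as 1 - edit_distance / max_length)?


Word 1: "panic" (length 5)
Word 2: "paid" (length 4)
One optimal edit sequence:
  1. keep 'p'
  2. keep 'a'
  3. delete 'n'  (+1)
  4. keep 'i'
  5. substitute 'c' -> 'd'  (+1)
Edit distance = 2
Max length = max(5, 4) = 5
Similarity = 1 - 2/5
= 0.6000


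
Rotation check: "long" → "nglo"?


Word: "long", Candidate: "nglo"
Method: check if candidate is substring of word+word
"longlong" contains "nglo"? Yes
Is rotation = Yes


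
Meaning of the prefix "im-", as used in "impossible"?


Prefix: im-
Example: impossible (im- + possible)
Meaning = not / into


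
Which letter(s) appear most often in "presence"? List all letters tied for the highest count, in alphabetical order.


Word: "presence"
Letter counts:
  'c': 1
  'e': 3
  'n': 1
  'p': 1
  'r': 1
  's': 1
Maximum count = 3
Most frequent = 'e' (3 times each)


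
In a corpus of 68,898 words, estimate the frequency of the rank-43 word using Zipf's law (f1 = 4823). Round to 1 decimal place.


Zipf's law: f(r) = f(1) / r
f(1) = 4823
f(43) = 4823 / 43
= 112.2 occurrences


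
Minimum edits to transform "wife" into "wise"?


Word 1: "wife" (length 4)
Word 2: "wise" (length 4)
One optimal edit sequence (insert/delete/substitute each cost 1):
  1. keep 'w'
  2. keep 'i'
  3. substitute 'f' -> 's'  (+1)
  4. keep 'e'
Total edit operations: 1
Edit distance = 1


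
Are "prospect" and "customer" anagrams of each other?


Word 1: "prospect" → sorted: ceopprst
Word 2: "customer" → sorted: cemorstu
Same letters? ceopprst != cemorstu
Anagram = No


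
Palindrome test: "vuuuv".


Word: "vuuuv"
Reversed: "vuuuv"
Forward == Backward? vuuuv == vuuuv
Palindrome = Yes


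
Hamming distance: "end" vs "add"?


Comparing character by character (same length = 3):
  Pos 0: 'e' vs 'a' !=
  Pos 1: 'n' vs 'd' !=
  Pos 2: 'd' vs 'd' =
Hamming distance = 2


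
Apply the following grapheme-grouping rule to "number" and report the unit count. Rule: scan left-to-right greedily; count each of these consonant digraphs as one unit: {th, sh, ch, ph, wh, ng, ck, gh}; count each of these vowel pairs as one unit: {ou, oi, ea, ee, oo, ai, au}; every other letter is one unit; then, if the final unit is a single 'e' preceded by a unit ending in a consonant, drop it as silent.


Word: "number" (6 letters)
Left-to-right scan:
  [1] 'n' (letter)
  [2] 'u' (letter)
  [3] 'm' (letter)
  [4] 'b' (letter)
  [5] 'e' (letter)
  [6] 'r' (letter)
Units from scan: 6
Sound units = 6 units


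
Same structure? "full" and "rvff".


Pattern of "full": [0, 1, 2, 2]
Pattern of "rvff": [0, 1, 2, 2]
Patterns match
Same pattern = Yes


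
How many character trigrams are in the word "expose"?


Word: "expose" (length 6)
Number of 3-grams = length - 3 + 1 = 6 - 3 + 1
= 4


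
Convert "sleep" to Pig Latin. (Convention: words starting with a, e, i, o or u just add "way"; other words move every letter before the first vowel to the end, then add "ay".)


Word: "sleep"
Starts with consonant(s) → move to end, add 'ay'
Consonant cluster: "sl"
Pig Latin = "eepslay"


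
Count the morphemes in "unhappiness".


Word: "unhappiness"
Morphemes: un- / happi / -ness
Each morpheme carries meaning
= 3 morphemes


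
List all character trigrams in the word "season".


Word: "season" (length 6)
Number of trigrams = 6 - 3 + 1 = 4
  Position 0: "sea"
  Position 1: "eas"
  Position 2: "aso"
  Position 3: "son"
Trigrams = "sea", "eas", "aso", "son"


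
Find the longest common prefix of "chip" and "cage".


Word 1: "chip"
Word 2: "cage"
Comparing from start:
  Pos 0: 'c' == 'c'
  Pos 1: 'h' != 'a' (stop)
LCP = "c" (length 1)


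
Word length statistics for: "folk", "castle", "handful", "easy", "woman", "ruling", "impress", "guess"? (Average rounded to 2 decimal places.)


Lengths: "folk"=4, "castle"=6, "handful"=7, "easy"=4, "woman"=5, "ruling"=6, "impress"=7, "guess"=5
Sum = 44, Count = 8
Average = 44/8 = 5.50
= avg=5.50, min=4, max=7


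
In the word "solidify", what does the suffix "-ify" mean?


Suffix: -ify
Example: solidify = solid + -ify
Meaning = to make


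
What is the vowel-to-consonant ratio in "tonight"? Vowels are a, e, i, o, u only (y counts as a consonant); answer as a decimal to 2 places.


Word: "tonight"
Vowels (a,e,i,o,u): 2
Consonants: 5
Ratio = 2/5
= 0.40


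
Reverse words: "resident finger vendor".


Original: "resident finger vendor"
Words (1..n): resident | finger | vendor
Reversed (n..1): vendor | finger | resident
Result = "vendor finger resident"


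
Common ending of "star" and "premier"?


Word 1: "star"
Word 2: "premier"
Comparing from end:
  Pos -1: 'r' == 'r'
  Pos -2: 'a' != 'e' (stop)
LCS = "r" (length 1)


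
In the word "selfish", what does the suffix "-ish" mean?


Suffix: -ish
As in: selfish -> self + -ish
Meaning = somewhat / having the qualities of


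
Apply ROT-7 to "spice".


Word: "spice"
Shift: 7
Each letter → (letter + shift) mod 26:
  's' (18) + 7 = 25 → 'z'
  'p' (15) + 7 = 22 → 'w'
  'i' (8) + 7 = 15 → 'p'
  'c' (2) + 7 = 9 → 'j'
  'e' (4) + 7 = 11 → 'l'
Result = "zwpjl"


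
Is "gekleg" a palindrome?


Word: "gekleg"
Reversed: "gelkeg"
Forward == Backward? gekleg != gelkeg
Palindrome = No


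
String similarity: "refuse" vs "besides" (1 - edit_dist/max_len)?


Word 1: "refuse" (length 6)
Word 2: "besides" (length 7)
One optimal edit sequence:
  1. substitute 'r' -> 'b'  (+1)
  2. keep 'e'
  3. substitute 'f' -> 's'  (+1)
  4. substitute 'u' -> 'i'  (+1)
  5. substitute 's' -> 'd'  (+1)
  6. keep 'e'
  7. insert 's'  (+1)
Edit distance = 5
Max length = max(6, 7) = 7
Similarity = 1 - 5/7
= 0.2857


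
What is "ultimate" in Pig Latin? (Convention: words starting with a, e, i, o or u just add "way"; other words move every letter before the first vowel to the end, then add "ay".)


Word: "ultimate"
Starts with vowel → add 'way'
Pig Latin = "ultimateway"


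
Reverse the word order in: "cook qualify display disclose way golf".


Original: "cook qualify display disclose way golf"
Words (1..n): cook | qualify | display | disclose | way | golf
Reversed (n..1): golf | way | disclose | display | qualify | cook
Result = "golf way disclose display qualify cook"


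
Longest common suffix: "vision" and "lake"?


Word 1: "vision"
Word 2: "lake"
Comparing from end:
  Pos -1: 'n' != 'e' (stop)
LCS = "" (length 0)


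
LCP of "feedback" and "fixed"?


Word 1: "feedback"
Word 2: "fixed"
Comparing from start:
  Pos 0: 'f' == 'f'
  Pos 1: 'e' != 'i' (stop)
LCP = "f" (length 1)


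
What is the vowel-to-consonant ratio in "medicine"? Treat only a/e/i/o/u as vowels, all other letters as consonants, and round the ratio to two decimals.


Word: "medicine"
Vowels (a,e,i,o,u): 4
Consonants: 4
Ratio = 4/4
= 1.00


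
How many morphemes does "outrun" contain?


Word: "outrun"
Morphemes: out- + run
Each morpheme carries meaning
= 2 morphemes


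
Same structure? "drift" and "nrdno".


Pattern of "drift": [0, 1, 2, 3, 4]
Pattern of "nrdno": [0, 1, 2, 0, 3]
Patterns do not match
Same pattern = No


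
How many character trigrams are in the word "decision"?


Word: "decision" (length 8)
Number of 3-grams = length - 3 + 1 = 8 - 3 + 1
= 6


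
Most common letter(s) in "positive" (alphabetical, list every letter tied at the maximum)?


Word: "positive"
Letter counts:
  'e': 1
  'i': 2
  'o': 1
  'p': 1
  's': 1
  't': 1
  'v': 1
Maximum count = 2
Most frequent = 'i' (2 times each)


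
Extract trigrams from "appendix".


Word: "appendix" (length 8)
Number of trigrams = 8 - 3 + 1 = 6
  Position 0: "app"
  Position 1: "ppe"
  Position 2: "pen"
  Position 3: "end"
  Position 4: "ndi"
  Position 5: "dix"
Trigrams = "app", "ppe", "pen", "end", "ndi", "dix"


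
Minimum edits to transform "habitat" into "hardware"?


Word 1: "habitat" (length 7)
Word 2: "hardware" (length 8)
One optimal edit sequence (insert/delete/substitute each cost 1):
  1. keep 'h'
  2. keep 'a'
  3. substitute 'b' -> 'r'  (+1)
  4. substitute 'i' -> 'd'  (+1)
  5. substitute 't' -> 'w'  (+1)
  6. keep 'a'
  7. insert 'r'  (+1)
  8. substitute 't' -> 'e'  (+1)
Total edit operations: 5
Edit distance = 5


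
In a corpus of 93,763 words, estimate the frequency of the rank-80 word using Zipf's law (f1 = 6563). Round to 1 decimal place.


Zipf's law: f(r) = f(1) / r
f(1) = 6563
f(80) = 6563 / 80
= 82.0 occurrences


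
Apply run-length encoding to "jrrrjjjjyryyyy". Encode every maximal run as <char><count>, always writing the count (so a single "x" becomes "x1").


String: "jrrrjjjjyryyyy"
Scanning for consecutive runs:
  'j' x 1
  'r' x 3
  'j' x 4
  'y' x 1
  'r' x 1
  'y' x 4
RLE = "j1r3j4y1r1y4"


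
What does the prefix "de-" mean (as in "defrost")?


Prefix: de-
Example: defrost = de- + frost
Meaning = remove / reverse


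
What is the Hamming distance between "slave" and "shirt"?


Comparing character by character (same length = 5):
  Pos 0: 's' vs 's' =
  Pos 1: 'l' vs 'h' !=
  Pos 2: 'a' vs 'i' !=
  Pos 3: 'v' vs 'r' !=
  Pos 4: 'e' vs 't' !=
Hamming distance = 4


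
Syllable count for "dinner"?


Word: "dinner"
Syllable breakdown: din | ner
Counting: 2 parts
= 2 syllables


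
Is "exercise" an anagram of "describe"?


Word 1: "describe" → sorted: bcdeeirs
Word 2: "exercise" → sorted: ceeeirsx
Same letters? bcdeeirs != ceeeirsx
Anagram = No


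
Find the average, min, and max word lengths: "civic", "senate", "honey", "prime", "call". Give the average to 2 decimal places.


Lengths: "civic"=5, "senate"=6, "honey"=5, "prime"=5, "call"=4
Sum = 25, Count = 5
Average = 25/5 = 5.00
= avg=5.00, min=4, max=6


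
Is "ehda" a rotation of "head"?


Word: "head", Candidate: "ehda"
Method: check if candidate is substring of word+word
"headhead" contains "ehda"? No
Is rotation = No


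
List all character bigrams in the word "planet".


Word: "planet" (length 6)
Number of bigrams = 6 - 2 + 1 = 5
  Position 0: "pl"
  Position 1: "la"
  Position 2: "an"
  Position 3: "ne"
  Position 4: "et"
Bigrams = "pl", "la", "an", "ne", "et"


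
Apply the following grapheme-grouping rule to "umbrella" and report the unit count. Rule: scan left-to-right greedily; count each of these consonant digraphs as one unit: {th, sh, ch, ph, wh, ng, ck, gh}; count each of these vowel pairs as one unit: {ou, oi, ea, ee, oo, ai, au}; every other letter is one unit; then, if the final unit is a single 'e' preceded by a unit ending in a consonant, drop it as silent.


Word: "umbrella" (8 letters)
Left-to-right scan:
  1. 'u' (letter)
  2. 'm' (letter)
  3. 'b' (letter)
  4. 'r' (letter)
  5. 'e' (letter)
  6. 'l' (letter)
  7. 'l' (letter)
  8. 'a' (letter)
Units from scan: 8
Sound units = 8 units


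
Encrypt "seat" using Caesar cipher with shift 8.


Word: "seat"
Shift: 8
Each letter → (letter + shift) mod 26:
  's' (18) + 8 = 0 → 'a'
  'e' (4) + 8 = 12 → 'm'
  'a' (0) + 8 = 8 → 'i'
  't' (19) + 8 = 1 → 'b'
Result = "amib"


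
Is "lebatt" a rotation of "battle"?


Word: "battle", Candidate: "lebatt"
Method: check if candidate is substring of word+word
"battlebattle" contains "lebatt"? Yes
Is rotation = Yes


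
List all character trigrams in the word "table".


Word: "table" (length 5)
Number of trigrams = 5 - 3 + 1 = 3
  Position 0: "tab"
  Position 1: "abl"
  Position 2: "ble"
Trigrams = "tab", "abl", "ble"


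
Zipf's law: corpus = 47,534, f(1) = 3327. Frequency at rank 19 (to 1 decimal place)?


Zipf's law: f(r) = f(1) / r
f(1) = 3327
f(19) = 3327 / 19
= 175.1 occurrences


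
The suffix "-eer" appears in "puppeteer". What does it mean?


Suffix: -eer
As in: puppeteer -> puppet + -eer
Meaning = one who is concerned with


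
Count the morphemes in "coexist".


Word: "coexist"
Morphemes: co- / exist
Each morpheme carries meaning
= 2 morphemes


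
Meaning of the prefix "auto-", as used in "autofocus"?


Prefix: auto-
Example: autofocus (auto- + focus)
Meaning = self


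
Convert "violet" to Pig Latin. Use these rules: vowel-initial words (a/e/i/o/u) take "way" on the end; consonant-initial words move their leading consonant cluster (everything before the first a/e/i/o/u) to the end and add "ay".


Word: "violet"
Starts with consonant(s) → move to end, add 'ay'
Consonant cluster: "v"
Pig Latin = "ioletvay"


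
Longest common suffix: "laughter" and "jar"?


Word 1: "laughter"
Word 2: "jar"
Comparing from end:
  Pos -1: 'r' == 'r'
  Pos -2: 'e' != 'a' (stop)
LCS = "r" (length 1)


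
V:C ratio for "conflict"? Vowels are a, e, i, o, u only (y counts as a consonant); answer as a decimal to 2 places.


Word: "conflict"
Vowels (a,e,i,o,u): 2
Consonants: 6
Ratio = 2/6
= 0.33


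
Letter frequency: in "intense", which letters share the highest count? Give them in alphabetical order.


Word: "intense"
Letter counts:
  'e': 2
  'i': 1
  'n': 2
  's': 1
  't': 1
Maximum count = 2
Most frequent = 'e', 'n' (2 times each)


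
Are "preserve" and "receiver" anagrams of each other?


Word 1: "preserve" → sorted: eeeprrsv
Word 2: "receiver" → sorted: ceeeirrv
Same letters? eeeprrsv != ceeeirrv
Anagram = No


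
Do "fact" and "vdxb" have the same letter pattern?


Pattern of "fact": [0, 1, 2, 3]
Pattern of "vdxb": [0, 1, 2, 3]
Patterns match
Same pattern = Yes


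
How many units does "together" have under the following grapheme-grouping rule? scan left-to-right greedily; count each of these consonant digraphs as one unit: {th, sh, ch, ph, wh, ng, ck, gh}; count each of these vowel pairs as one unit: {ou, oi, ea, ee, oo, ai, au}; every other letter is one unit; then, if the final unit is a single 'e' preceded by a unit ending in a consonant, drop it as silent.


Word: "together" (8 letters)
Left-to-right scan:
  [1] 't' (letter)
  [2] 'o' (letter)
  [3] 'g' (letter)
  [4] 'e' (letter)
  [5] 'th' (digraph)
  [6] 'e' (letter)
  [7] 'r' (letter)
Units from scan: 7
Sound units = 7 units


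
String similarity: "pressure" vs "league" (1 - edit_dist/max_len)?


Word 1: "pressure" (length 8)
Word 2: "league" (length 6)
One optimal edit sequence:
  1. delete 'p'  (+1)
  2. substitute 'r' -> 'l'  (+1)
  3. keep 'e'
  4. substitute 's' -> 'a'  (+1)
  5. substitute 's' -> 'g'  (+1)
  6. keep 'u'
  7. delete 'r'  (+1)
  8. keep 'e'
Edit distance = 5
Max length = max(8, 6) = 8
Similarity = 1 - 5/8
= 0.3750


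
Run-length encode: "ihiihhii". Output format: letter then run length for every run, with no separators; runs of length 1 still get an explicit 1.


String: "ihiihhii"
Scanning for consecutive runs:
  'i' x 1
  'h' x 1
  'i' x 2
  'h' x 2
  'i' x 2
RLE = "i1h1i2h2i2"


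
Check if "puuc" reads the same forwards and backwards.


Word: "puuc"
Reversed: "cuup"
Forward == Backward? puuc != cuup
Palindrome = No


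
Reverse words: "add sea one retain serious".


Original: "add sea one retain serious"
Words (1..n): add | sea | one | retain | serious
Reversed (n..1): serious | retain | one | sea | add
Result = "serious retain one sea add"


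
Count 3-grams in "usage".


Word: "usage" (length 5)
Number of 3-grams = length - 3 + 1 = 5 - 3 + 1
= 3


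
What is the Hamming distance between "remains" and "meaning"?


Comparing character by character (same length = 7):
  Pos 0: 'r' vs 'm' !=
  Pos 1: 'e' vs 'e' =
  Pos 2: 'm' vs 'a' !=
  Pos 3: 'a' vs 'n' !=
  Pos 4: 'i' vs 'i' =
  Pos 5: 'n' vs 'n' =
  Pos 6: 's' vs 'g' !=
Hamming distance = 4


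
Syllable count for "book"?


Word: "book"
Syllable breakdown: book
Counting: 1 part
= 1 syllable


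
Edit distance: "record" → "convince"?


Word 1: "record" (length 6)
Word 2: "convince" (length 8)
One optimal edit sequence (insert/delete/substitute each cost 1):
  1. insert 'c'  (+1)
  2. insert 'o'  (+1)
  3. substitute 'r' -> 'n'  (+1)
  4. substitute 'e' -> 'v'  (+1)
  5. substitute 'c' -> 'i'  (+1)
  6. substitute 'o' -> 'n'  (+1)
  7. substitute 'r' -> 'c'  (+1)
  8. substitute 'd' -> 'e'  (+1)
Total edit operations: 8
Edit distance = 8


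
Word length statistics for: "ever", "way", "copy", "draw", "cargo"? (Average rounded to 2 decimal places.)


Lengths: "ever"=4, "way"=3, "copy"=4, "draw"=4, "cargo"=5
Sum = 20, Count = 5
Average = 20/5 = 4.00
= avg=4.00, min=3, max=5


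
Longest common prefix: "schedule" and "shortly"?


Word 1: "schedule"
Word 2: "shortly"
Comparing from start:
  Pos 0: 's' == 's'
  Pos 1: 'c' != 'h' (stop)
LCP = "s" (length 1)


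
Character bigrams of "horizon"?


Word: "horizon" (length 7)
Number of bigrams = 7 - 2 + 1 = 6
  Position 0: "ho"
  Position 1: "or"
  Position 2: "ri"
  Position 3: "iz"
  Position 4: "zo"
  Position 5: "on"
Bigrams = "ho", "or", "ri", "iz", "zo", "on"


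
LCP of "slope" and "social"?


Word 1: "slope"
Word 2: "social"
Comparing from start:
  Pos 0: 's' == 's'
  Pos 1: 'l' != 'o' (stop)
LCP = "s" (length 1)


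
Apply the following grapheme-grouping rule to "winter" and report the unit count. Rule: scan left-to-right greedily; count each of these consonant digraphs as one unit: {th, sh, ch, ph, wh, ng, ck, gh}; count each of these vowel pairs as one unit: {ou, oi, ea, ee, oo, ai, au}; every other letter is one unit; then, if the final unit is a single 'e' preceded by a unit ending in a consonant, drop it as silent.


Word: "winter" (6 letters)
Left-to-right scan:
  1. 'w' (letter)
  2. 'i' (letter)
  3. 'n' (letter)
  4. 't' (letter)
  5. 'e' (letter)
  6. 'r' (letter)
Units from scan: 6
Sound units = 6 units


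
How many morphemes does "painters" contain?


Word: "painters"
Morphemes: paint + -er + -s
Each morpheme carries meaning
= 3 morphemes


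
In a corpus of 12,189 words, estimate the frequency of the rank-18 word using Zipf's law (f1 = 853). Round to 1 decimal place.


Zipf's law: f(r) = f(1) / r
f(1) = 853
f(18) = 853 / 18
= 47.4 occurrences


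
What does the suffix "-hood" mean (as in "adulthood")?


Suffix: -hood
Example: adulthood (adult + -hood)
Meaning = state / condition


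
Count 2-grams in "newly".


Word: "newly" (length 5)
Number of 2-grams = length - 2 + 1 = 5 - 2 + 1
= 4


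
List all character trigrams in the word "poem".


Word: "poem" (length 4)
Number of trigrams = 4 - 3 + 1 = 2
  Position 0: "poe"
  Position 1: "oem"
Trigrams = "poe", "oem"


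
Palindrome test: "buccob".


Word: "buccob"
Reversed: "boccub"
Forward == Backward? buccob != boccub
Palindrome = No


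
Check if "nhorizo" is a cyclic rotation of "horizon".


Word: "horizon", Candidate: "nhorizo"
Method: check if candidate is substring of word+word
"horizonhorizon" contains "nhorizo"? Yes
Is rotation = Yes


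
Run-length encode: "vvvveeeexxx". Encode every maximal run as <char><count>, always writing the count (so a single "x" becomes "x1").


String: "vvvveeeexxx"
Scanning for consecutive runs:
  'v' x 4
  'e' x 4
  'x' x 3
RLE = "v4e4x3"


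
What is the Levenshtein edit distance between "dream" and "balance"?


Word 1: "dream" (length 5)
Word 2: "balance" (length 7)
One optimal edit sequence (insert/delete/substitute each cost 1):
  1. substitute 'd' -> 'b'  (+1)
  2. substitute 'r' -> 'a'  (+1)
  3. substitute 'e' -> 'l'  (+1)
  4. keep 'a'
  5. insert 'n'  (+1)
  6. insert 'c'  (+1)
  7. substitute 'm' -> 'e'  (+1)
Total edit operations: 6
Edit distance = 6


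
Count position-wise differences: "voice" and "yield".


Comparing character by character (same length = 5):
  Pos 0: 'v' vs 'y' !=
  Pos 1: 'o' vs 'i' !=
  Pos 2: 'i' vs 'e' !=
  Pos 3: 'c' vs 'l' !=
  Pos 4: 'e' vs 'd' !=
Hamming distance = 5


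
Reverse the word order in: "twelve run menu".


Original: "twelve run menu"
Words (1..n): twelve | run | menu
Reversed (n..1): menu | run | twelve
Result = "menu run twelve"


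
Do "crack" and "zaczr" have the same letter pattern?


Pattern of "crack": [0, 1, 2, 0, 3]
Pattern of "zaczr": [0, 1, 2, 0, 3]
Patterns match
Same pattern = Yes


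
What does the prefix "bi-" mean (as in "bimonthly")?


Prefix: bi-
Example: bimonthly (bi- + monthly)
Meaning = two


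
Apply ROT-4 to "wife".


Word: "wife"
Shift: 4
Each letter → (letter + shift) mod 26:
  'w' (22) + 4 = 0 → 'a'
  'i' (8) + 4 = 12 → 'm'
  'f' (5) + 4 = 9 → 'j'
  'e' (4) + 4 = 8 → 'i'
Result = "amji"


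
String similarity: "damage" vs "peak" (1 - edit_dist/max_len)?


Word 1: "damage" (length 6)
Word 2: "peak" (length 4)
One optimal edit sequence:
  1. delete 'd'  (+1)
  2. substitute 'a' -> 'p'  (+1)
  3. substitute 'm' -> 'e'  (+1)
  4. keep 'a'
  5. delete 'g'  (+1)
  6. substitute 'e' -> 'k'  (+1)
Edit distance = 5
Max length = max(6, 4) = 6
Similarity = 1 - 5/6
= 0.1667


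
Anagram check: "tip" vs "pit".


Word 1: "tip" → sorted: ipt
Word 2: "pit" → sorted: ipt
Same letters? ipt == ipt
Anagram = Yes


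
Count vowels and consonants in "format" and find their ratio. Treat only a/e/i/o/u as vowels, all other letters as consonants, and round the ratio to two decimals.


Word: "format"
Vowels (a,e,i,o,u): 2
Consonants: 4
Ratio = 2/4
= 0.50


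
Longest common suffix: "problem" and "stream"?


Word 1: "problem"
Word 2: "stream"
Comparing from end:
  Pos -1: 'm' == 'm'
  Pos -2: 'e' != 'a' (stop)
LCS = "m" (length 1)


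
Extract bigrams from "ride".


Word: "ride" (length 4)
Number of bigrams = 4 - 2 + 1 = 3
  Position 0: "ri"
  Position 1: "id"
  Position 2: "de"
Bigrams = "ri", "id", "de"


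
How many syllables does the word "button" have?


Word: "button"
Syllable breakdown: but / ton
Counting: 2 parts
= 2 syllables


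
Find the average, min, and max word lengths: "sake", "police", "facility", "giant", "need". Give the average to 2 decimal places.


Lengths: "sake"=4, "police"=6, "facility"=8, "giant"=5, "need"=4
Sum = 27, Count = 5
Average = 27/5 = 5.40
= avg=5.40, min=4, max=8


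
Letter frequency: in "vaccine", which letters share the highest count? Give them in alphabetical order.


Word: "vaccine"
Letter counts:
  'a': 1
  'c': 2
  'e': 1
  'i': 1
  'n': 1
  'v': 1
Maximum count = 2
Most frequent = 'c' (2 times each)


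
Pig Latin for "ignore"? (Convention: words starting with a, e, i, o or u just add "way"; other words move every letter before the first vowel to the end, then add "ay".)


Word: "ignore"
Starts with vowel → add 'way'
Pig Latin = "ignoreway"


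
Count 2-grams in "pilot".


Word: "pilot" (length 5)
Number of 2-grams = length - 2 + 1 = 5 - 2 + 1
= 4


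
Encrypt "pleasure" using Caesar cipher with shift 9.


Word: "pleasure"
Shift: 9
Each letter → (letter + shift) mod 26:
  'p' (15) + 9 = 24 → 'y'
  'l' (11) + 9 = 20 → 'u'
  'e' (4) + 9 = 13 → 'n'
  'a' (0) + 9 = 9 → 'j'
  's' (18) + 9 = 1 → 'b'
  'u' (20) + 9 = 3 → 'd'
  'r' (17) + 9 = 0 → 'a'
  'e' (4) + 9 = 13 → 'n'
Result = "yunjbdan"


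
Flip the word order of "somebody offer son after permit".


Original: "somebody offer son after permit"
Words (1..n): somebody | offer | son | after | permit
Reversed (n..1): permit | after | son | offer | somebody
Result = "permit after son offer somebody"


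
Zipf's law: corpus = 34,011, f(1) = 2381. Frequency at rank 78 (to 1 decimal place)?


Zipf's law: f(r) = f(1) / r
f(1) = 2381
f(78) = 2381 / 78
= 30.5 occurrences


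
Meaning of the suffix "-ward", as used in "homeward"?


Suffix: -ward
Example: homeward = home + -ward
Meaning = in the direction of


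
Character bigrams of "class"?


Word: "class" (length 5)
Number of bigrams = 5 - 2 + 1 = 4
  Position 0: "cl"
  Position 1: "la"
  Position 2: "as"
  Position 3: "ss"
Bigrams = "cl", "la", "as", "ss"


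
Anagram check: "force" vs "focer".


Word 1: "force" → sorted: cefor
Word 2: "focer" → sorted: cefor
Same letters? cefor == cefor
Anagram = Yes


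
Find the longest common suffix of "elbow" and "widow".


Word 1: "elbow"
Word 2: "widow"
Comparing from end:
  Pos -1: 'w' == 'w'
  Pos -2: 'o' == 'o'
  Pos -3: 'b' != 'd' (stop)
LCS = "ow" (length 2)


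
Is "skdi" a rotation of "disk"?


Word: "disk", Candidate: "skdi"
Method: check if candidate is substring of word+word
"diskdisk" contains "skdi"? Yes
Is rotation = Yes


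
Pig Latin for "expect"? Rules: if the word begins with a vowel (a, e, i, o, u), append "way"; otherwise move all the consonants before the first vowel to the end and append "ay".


Word: "expect"
Starts with vowel → add 'way'
Pig Latin = "expectway"


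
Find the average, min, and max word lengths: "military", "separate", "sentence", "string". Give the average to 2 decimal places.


Lengths: "military"=8, "separate"=8, "sentence"=8, "string"=6
Sum = 30, Count = 4
Average = 30/4 = 7.50
= avg=7.50, min=6, max=8


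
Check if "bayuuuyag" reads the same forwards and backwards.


Word: "bayuuuyag"
Reversed: "gayuuuyab"
Forward == Backward? bayuuuyag != gayuuuyab
Palindrome = No


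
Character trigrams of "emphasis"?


Word: "emphasis" (length 8)
Number of trigrams = 8 - 3 + 1 = 6
  Position 0: "emp"
  Position 1: "mph"
  Position 2: "pha"
  Position 3: "has"
  Position 4: "asi"
  Position 5: "sis"
Trigrams = "emp", "mph", "pha", "has", "asi", "sis"


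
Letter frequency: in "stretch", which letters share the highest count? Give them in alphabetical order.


Word: "stretch"
Letter counts:
  'c': 1
  'e': 1
  'h': 1
  'r': 1
  's': 1
  't': 2
Maximum count = 2
Most frequent = 't' (2 times each)


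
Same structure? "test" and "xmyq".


Pattern of "test": [0, 1, 2, 0]
Pattern of "xmyq": [0, 1, 2, 3]
Patterns do not match
Same pattern = No


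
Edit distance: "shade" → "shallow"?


Word 1: "shade" (length 5)
Word 2: "shallow" (length 7)
One optimal edit sequence (insert/delete/substitute each cost 1):
  1. keep 's'
  2. keep 'h'
  3. keep 'a'
  4. insert 'l'  (+1)
  5. insert 'l'  (+1)
  6. substitute 'd' -> 'o'  (+1)
  7. substitute 'e' -> 'w'  (+1)
Total edit operations: 4
Edit distance = 4


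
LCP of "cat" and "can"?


Word 1: "cat"
Word 2: "can"
Comparing from start:
  Pos 0: 'c' == 'c'
  Pos 1: 'a' == 'a'
  Pos 2: 't' != 'n' (stop)
LCP = "ca" (length 2)


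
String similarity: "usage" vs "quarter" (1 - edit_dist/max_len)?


Word 1: "usage" (length 5)
Word 2: "quarter" (length 7)
One optimal edit sequence:
  1. insert 'q'  (+1)
  2. keep 'u'
  3. substitute 's' -> 'a'  (+1)
  4. substitute 'a' -> 'r'  (+1)
  5. substitute 'g' -> 't'  (+1)
  6. keep 'e'
  7. insert 'r'  (+1)
Edit distance = 5
Max length = max(5, 7) = 7
Similarity = 1 - 5/7
= 0.2857


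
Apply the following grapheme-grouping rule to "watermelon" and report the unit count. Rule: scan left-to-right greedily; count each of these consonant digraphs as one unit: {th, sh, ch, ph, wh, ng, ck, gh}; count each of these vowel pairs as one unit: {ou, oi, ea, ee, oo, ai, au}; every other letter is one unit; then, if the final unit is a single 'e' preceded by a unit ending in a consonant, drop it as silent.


Word: "watermelon" (10 letters)
Left-to-right scan:
  [1] 'w' (letter)
  [2] 'a' (letter)
  [3] 't' (letter)
  [4] 'e' (letter)
  [5] 'r' (letter)
  [6] 'm' (letter)
  [7] 'e' (letter)
  [8] 'l' (letter)
  [9] 'o' (letter)
  [10] 'n' (letter)
Units from scan: 10
Sound units = 10 units


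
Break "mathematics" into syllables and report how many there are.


Word: "mathematics"
Syllable breakdown: math-e-mat-ics
Counting: 4 parts
= 4 syllables


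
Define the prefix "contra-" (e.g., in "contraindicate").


Prefix: contra-
As in: contraindicate -> contra- + indicate
Meaning = against


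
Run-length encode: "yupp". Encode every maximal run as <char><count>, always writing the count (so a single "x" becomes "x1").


String: "yupp"
Scanning for consecutive runs:
  'y' x 1
  'u' x 1
  'p' x 2
RLE = "y1u1p2"


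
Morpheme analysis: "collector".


Word: "collector"
Morphemes: collect + -or
Each morpheme carries meaning
= 2 morphemes


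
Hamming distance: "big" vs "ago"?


Comparing character by character (same length = 3):
  Pos 0: 'b' vs 'a' !=
  Pos 1: 'i' vs 'g' !=
  Pos 2: 'g' vs 'o' !=
Hamming distance = 3


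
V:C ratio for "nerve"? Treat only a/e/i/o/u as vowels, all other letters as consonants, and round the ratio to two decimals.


Word: "nerve"
Vowels (a,e,i,o,u): 2
Consonants: 3
Ratio = 2/3
= 0.67


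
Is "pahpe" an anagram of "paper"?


Word 1: "paper" → sorted: aeppr
Word 2: "pahpe" → sorted: aehpp
Same letters? aeppr != aehpp
Anagram = No


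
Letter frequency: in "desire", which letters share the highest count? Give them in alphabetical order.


Word: "desire"
Letter counts:
  'd': 1
  'e': 2
  'i': 1
  'r': 1
  's': 1
Maximum count = 2
Most frequent = 'e' (2 times each)


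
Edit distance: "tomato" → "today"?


Word 1: "tomato" (length 6)
Word 2: "today" (length 5)
One optimal edit sequence (insert/delete/substitute each cost 1):
  1. keep 't'
  2. keep 'o'
  3. substitute 'm' -> 'd'  (+1)
  4. keep 'a'
  5. delete 't'  (+1)
  6. substitute 'o' -> 'y'  (+1)
Total edit operations: 3
Edit distance = 3


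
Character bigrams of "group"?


Word: "group" (length 5)
Number of bigrams = 5 - 2 + 1 = 4
  Position 0: "gr"
  Position 1: "ro"
  Position 2: "ou"
  Position 3: "up"
Bigrams = "gr", "ro", "ou", "up"
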